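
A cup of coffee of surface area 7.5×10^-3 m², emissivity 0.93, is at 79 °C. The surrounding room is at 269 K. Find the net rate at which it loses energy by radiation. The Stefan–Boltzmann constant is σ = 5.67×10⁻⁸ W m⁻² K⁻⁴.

Q ≈ 4.00 W

Convert: 79 °C = 352 K.
Q = εσA(T⁴ − T_s⁴). T⁴ − T_s⁴ = (352)⁴ − (269)⁴ = 1.54×10^10 − 5.24×10^9 = 1.01×10^10 K⁴.
Q = 0.93 × 5.67×10⁻⁸ × 7.50×10^-3 × 1.01×10^10 = 4.00 W.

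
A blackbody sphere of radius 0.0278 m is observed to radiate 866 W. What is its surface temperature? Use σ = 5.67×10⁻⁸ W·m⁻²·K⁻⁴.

A = 4πr² = 4π × (0.0278)² = 9.71×10^-3 m².
From P = σAT⁴, T = (P / σA)^(1/4) = (866 / (5.67×10⁻⁸ × 9.71×10^-3))^(1/4).
T = (1.57×10^12)^(1/4) = 1120 K.

T ≈ 1120 K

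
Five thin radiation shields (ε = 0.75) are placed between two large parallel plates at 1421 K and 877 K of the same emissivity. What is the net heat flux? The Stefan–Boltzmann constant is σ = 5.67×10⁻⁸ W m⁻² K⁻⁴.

Each of the 6 gaps contributes resistance (2/ε − 1) = 2/0.75 − 1 = 1.667; total = 10.00.
q = σ(T₁⁴ − T₂⁴) / 10.00 = 5.67×10⁻⁸ × 3.49×10^12 / 10.00 = 19800 W/m².

q ≈ 19800 W/m²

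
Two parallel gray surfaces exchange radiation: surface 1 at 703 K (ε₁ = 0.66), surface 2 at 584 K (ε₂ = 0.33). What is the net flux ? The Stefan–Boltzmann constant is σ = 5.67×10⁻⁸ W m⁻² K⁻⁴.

q ≈ 2050 W/m²

For two large parallel gray plates, q = σ(T₁⁴ − T₂⁴) / (1/ε₁ + 1/ε₂ − 1).
1/ε₁ + 1/ε₂ − 1 = 1/0.66 + 1/0.33 − 1 = 3.545.
T₁⁴ − T₂⁴ = 2.44×10^11 − 1.16×10^11 = 1.28×10^11 K⁴.
q = 5.67×10⁻⁸ × 1.28×10^11 / 3.545 = 2050 W/m².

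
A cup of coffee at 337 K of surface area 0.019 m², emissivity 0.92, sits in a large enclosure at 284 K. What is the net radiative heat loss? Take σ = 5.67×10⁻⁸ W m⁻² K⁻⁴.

Q = εσA(T⁴ − T_s⁴). T⁴ − T_s⁴ = (337)⁴ − (284)⁴ = 1.29×10^10 − 6.51×10^9 = 6.39×10^9 K⁴.
Q = 0.92 × 5.67×10⁻⁸ × 0.0190 × 6.39×10^9 = 6.34 W.

Q ≈ 6.34 W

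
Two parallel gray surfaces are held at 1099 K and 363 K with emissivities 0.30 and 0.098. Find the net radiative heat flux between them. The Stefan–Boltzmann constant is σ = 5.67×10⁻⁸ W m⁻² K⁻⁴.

q ≈ 6520 W/m²

For two large parallel gray plates, q = σ(T₁⁴ − T₂⁴) / (1/ε₁ + 1/ε₂ − 1).
1/ε₁ + 1/ε₂ − 1 = 1/0.30 + 1/0.098 − 1 = 12.54.
T₁⁴ − T₂⁴ = 1.46×10^12 − 1.74×10^10 = 1.44×10^12 K⁴.
q = 5.67×10⁻⁸ × 1.44×10^12 / 12.54 = 6520 W/m².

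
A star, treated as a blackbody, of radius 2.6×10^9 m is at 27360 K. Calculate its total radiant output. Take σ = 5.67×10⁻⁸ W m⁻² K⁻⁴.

A = 4πr² = 4π × (2.6×10^9)² = 8.49×10^19 m².
P = σAT⁴ = 5.67×10⁻⁸ × 8.49×10^19 × (27360)⁴ = 5.67×10⁻⁸ × 8.49×10^19 × 5.60×10^17.
P = 2.70×10^30 W.

P ≈ 2.70×10^30 W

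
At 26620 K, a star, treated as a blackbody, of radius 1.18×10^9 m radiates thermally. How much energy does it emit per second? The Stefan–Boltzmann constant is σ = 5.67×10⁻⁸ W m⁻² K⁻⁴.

A = 4πr² = 4π × (1.18×10^9)² = 1.75×10^19 m².
P = σAT⁴ = 5.67×10⁻⁸ × 1.75×10^19 × (26620)⁴ = 5.67×10⁻⁸ × 1.75×10^19 × 5.02×10^17.
P = 4.98×10^29 W.

P ≈ 4.98×10^29 W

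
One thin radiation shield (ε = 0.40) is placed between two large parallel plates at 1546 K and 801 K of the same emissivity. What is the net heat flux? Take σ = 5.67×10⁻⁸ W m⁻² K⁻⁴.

Each of the 2 gaps contributes resistance (2/ε − 1) = 2/0.40 − 1 = 4.000; total = 8.000.
q = σ(T₁⁴ − T₂⁴) / 8.000 = 5.67×10⁻⁸ × 5.30×10^12 / 8.000 = 37600 W/m².

q ≈ 37600 W/m²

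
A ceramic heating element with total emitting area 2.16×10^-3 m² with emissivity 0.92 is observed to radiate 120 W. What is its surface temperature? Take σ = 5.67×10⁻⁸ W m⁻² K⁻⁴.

From P = εσAT⁴, T = (P / εσA)^(1/4) = (120 / (0.92 × 5.67×10⁻⁸ × 2.16×10^-3))^(1/4).
T = (1.07×10^12)^(1/4) = 1020 K.

T ≈ 1020 K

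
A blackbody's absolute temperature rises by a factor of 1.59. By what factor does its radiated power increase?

factor ≈ 6.39

P ∝ T⁴, so the power scales as (1.59)⁴ = 6.39.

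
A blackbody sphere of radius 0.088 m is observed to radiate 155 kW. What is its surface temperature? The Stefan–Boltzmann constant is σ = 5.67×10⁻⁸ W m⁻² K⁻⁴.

T ≈ 2300 K

A = 4πr² = 4π × (0.088)² = 0.0973 m².
From P = σAT⁴, T = (P / σA)^(1/4) = (1.55×10^5 / (5.67×10⁻⁸ × 0.0973))^(1/4).
T = (2.81×10^13)^(1/4) = 2300 K.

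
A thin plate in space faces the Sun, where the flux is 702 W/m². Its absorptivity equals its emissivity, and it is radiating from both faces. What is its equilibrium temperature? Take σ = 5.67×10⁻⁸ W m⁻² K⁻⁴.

T ≈ 280 K

Absorbed flux αS = emitted flux 2εσT⁴ per unit area; with α = ε this gives T = (S/2σ)^(1/4).
T = (702 / (2 × 5.67×10⁻⁸))^(1/4) = (6.19×10^9)^(1/4).
T = 280 K.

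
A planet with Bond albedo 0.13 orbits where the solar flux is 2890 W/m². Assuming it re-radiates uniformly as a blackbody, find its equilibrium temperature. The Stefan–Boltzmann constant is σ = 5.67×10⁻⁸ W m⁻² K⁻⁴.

T ≈ 324 K

Power absorbed = (1−a)S·πR²; power emitted = 4πR²σT⁴. Equating and cancelling πR²:
T = ((1−a)S / 4σ)^(1/4) = (2510 / (4 × 5.67×10⁻⁸))^(1/4) = (1.11×10^10)^(1/4).
T = 324 K.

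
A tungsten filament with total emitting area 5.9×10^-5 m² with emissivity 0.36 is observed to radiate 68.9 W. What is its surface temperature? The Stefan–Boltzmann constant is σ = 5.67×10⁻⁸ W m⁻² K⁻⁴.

T ≈ 2750 K

From P = εσAT⁴, T = (P / εσA)^(1/4) = (68.9 / (0.36 × 5.67×10⁻⁸ × 5.90×10^-5))^(1/4).
T = (5.72×10^13)^(1/4) = 2750 K.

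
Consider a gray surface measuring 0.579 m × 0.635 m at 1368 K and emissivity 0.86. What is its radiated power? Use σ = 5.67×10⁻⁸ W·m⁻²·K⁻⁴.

P ≈ 62800 W

A = 0.579 × 0.635 = 0.368 m².
Stefan–Boltzmann: P = εσAT⁴ = 0.86 × 5.67×10⁻⁸ × 0.368 × (1368)⁴ = 0.86 × 5.67×10⁻⁸ × 0.368 × 3.50×10^12.
P = 62800 W.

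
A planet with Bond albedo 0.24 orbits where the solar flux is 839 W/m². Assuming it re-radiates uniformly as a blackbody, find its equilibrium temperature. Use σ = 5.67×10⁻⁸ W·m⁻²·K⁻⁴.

T ≈ 230 K

Power absorbed = (1−a)S·πR²; power emitted = 4πR²σT⁴. Equating and cancelling πR²:
T = ((1−a)S / 4σ)^(1/4) = (638 / (4 × 5.67×10⁻⁸))^(1/4) = (2.81×10^9)^(1/4).
T = 230 K.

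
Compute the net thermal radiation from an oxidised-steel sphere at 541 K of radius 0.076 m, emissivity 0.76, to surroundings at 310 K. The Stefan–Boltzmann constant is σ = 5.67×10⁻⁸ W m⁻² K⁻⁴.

Q ≈ 239 W

A = 4πr² = 4π × (0.076)² = 0.0726 m².
Q = εσA(T⁴ − T_s⁴). T⁴ − T_s⁴ = (541)⁴ − (310)⁴ = 8.57×10^10 − 9.24×10^9 = 7.64×10^10 K⁴.
Q = 0.76 × 5.67×10⁻⁸ × 0.0726 × 7.64×10^10 = 239 W.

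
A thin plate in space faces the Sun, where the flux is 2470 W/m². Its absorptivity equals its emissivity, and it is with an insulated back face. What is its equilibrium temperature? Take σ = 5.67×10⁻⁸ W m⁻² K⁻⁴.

T ≈ 457 K

Absorbed flux αS = emitted flux εσT⁴ (one radiating face); with α = ε, T = (S/σ)^(1/4).
T = (2470 / 5.67×10⁻⁸)^(1/4) = (4.36×10^10)^(1/4).
T = 457 K.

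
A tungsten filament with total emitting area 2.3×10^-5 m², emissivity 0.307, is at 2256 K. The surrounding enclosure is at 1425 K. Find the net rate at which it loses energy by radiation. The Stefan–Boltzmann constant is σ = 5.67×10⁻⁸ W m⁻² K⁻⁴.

Q = εσA(T⁴ − T_s⁴). T⁴ − T_s⁴ = (2256)⁴ − (1425)⁴ = 2.59×10^13 − 4.12×10^12 = 2.18×10^13 K⁴.
Q = 0.307 × 5.67×10⁻⁸ × 2.30×10^-5 × 2.18×10^13 = 8.72 W.

Q ≈ 8.72 W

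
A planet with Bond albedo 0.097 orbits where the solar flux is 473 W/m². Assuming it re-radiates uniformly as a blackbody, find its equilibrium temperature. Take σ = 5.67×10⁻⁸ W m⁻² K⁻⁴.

Power absorbed = (1−a)S·πR²; power emitted = 4πR²σT⁴. Equating and cancelling πR²:
T = ((1−a)S / 4σ)^(1/4) = (427 / (4 × 5.67×10⁻⁸))^(1/4) = (1.88×10^9)^(1/4).
T = 208 K.

T ≈ 208 K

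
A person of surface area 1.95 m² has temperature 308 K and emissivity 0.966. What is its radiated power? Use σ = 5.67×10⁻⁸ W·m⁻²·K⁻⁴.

P = εσAT⁴ = 0.966 × 5.67×10⁻⁸ × 1.95 × (308)⁴ = 0.966 × 5.67×10⁻⁸ × 1.95 × 9.00×10^9.
P = 961 W.

P ≈ 961 W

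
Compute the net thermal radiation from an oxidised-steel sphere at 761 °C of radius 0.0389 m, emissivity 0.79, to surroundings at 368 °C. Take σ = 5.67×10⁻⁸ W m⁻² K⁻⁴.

A = 4πr² = 4π × (0.0389)² = 0.0190 m².
Convert: 761 °C = 1034 K; 368 °C = 641 K.
Q = εσA(T⁴ − T_s⁴). T⁴ − T_s⁴ = (1034)⁴ − (641)⁴ = 1.14×10^12 − 1.69×10^11 = 9.74×10^11 K⁴.
Q = 0.79 × 5.67×10⁻⁸ × 0.0190 × 9.74×10^11 = 830 W.

Q ≈ 830 W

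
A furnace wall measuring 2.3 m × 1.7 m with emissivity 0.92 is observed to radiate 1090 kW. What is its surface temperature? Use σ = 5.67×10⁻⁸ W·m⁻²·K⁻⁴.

T ≈ 1520 K

A = 2.3 × 1.7 = 3.91 m².
From P = εσAT⁴, T = (P / εσA)^(1/4) = (1.09×10^6 / (0.92 × 5.67×10⁻⁸ × 3.91))^(1/4).
T = (5.34×10^12)^(1/4) = 1520 K.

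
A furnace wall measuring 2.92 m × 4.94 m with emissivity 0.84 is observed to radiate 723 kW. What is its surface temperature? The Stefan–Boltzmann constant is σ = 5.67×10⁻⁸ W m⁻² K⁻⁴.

T ≈ 1010 K

A = 2.92 × 4.94 = 14.4 m².
From P = εσAT⁴, T = (P / εσA)^(1/4) = (7.23×10^5 / (0.84 × 5.67×10⁻⁸ × 14.4))^(1/4).
T = (1.05×10^12)^(1/4) = 1010 K.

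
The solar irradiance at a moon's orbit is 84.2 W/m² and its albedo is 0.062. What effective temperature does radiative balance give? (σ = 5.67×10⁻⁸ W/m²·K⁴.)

T ≈ 137 K

Power absorbed = (1−a)S·πR²; power emitted = 4πR²σT⁴. Equating and cancelling πR²:
T = ((1−a)S / 4σ)^(1/4) = (79.0 / (4 × 5.67×10⁻⁸))^(1/4) = (3.48×10^8)^(1/4).
T = 137 K.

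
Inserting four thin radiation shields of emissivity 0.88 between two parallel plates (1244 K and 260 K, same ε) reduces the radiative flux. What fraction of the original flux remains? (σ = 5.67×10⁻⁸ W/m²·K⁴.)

ratio ≈ 0.200

With N identical shields there are N+1 = 5 gaps in series, each with the same radiative resistance, so the flux falls to 1/(N+1) of its unshielded value.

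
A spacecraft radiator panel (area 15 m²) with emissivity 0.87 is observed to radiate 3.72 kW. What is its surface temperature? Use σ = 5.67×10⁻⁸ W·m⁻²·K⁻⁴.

T ≈ 266 K

From P = εσAT⁴, T = (P / εσA)^(1/4) = (3720 / (0.87 × 5.67×10⁻⁸ × 15.0))^(1/4).
T = (5.03×10^9)^(1/4) = 266 K.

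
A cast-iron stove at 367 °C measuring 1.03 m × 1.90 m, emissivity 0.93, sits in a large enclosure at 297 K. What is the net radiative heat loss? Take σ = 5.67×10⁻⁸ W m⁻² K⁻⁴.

A = 1.03 × 1.90 = 1.96 m².
Convert: 367 °C = 640 K.
Q = εσA(T⁴ − T_s⁴). T⁴ − T_s⁴ = (640)⁴ − (297)⁴ = 1.68×10^11 − 7.78×10^9 = 1.60×10^11 K⁴.
Q = 0.93 × 5.67×10⁻⁸ × 1.96 × 1.60×10^11 = 16500 W.

Q ≈ 16500 W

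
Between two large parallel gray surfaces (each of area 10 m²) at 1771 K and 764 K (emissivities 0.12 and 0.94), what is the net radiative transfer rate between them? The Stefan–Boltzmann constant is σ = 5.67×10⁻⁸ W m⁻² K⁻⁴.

For two large parallel gray plates, q = σ(T₁⁴ − T₂⁴) / (1/ε₁ + 1/ε₂ − 1).
1/ε₁ + 1/ε₂ − 1 = 1/0.12 + 1/0.94 − 1 = 8.397.
T₁⁴ − T₂⁴ = 9.84×10^12 − 3.41×10^11 = 9.50×10^12 K⁴.
q = 5.67×10⁻⁸ × 9.50×10^12 / 8.397 = 64100 W/m².
Q = q·A = 64100 × 10 = 6.41×10^5 W.

Q ≈ 6.41×10^5 W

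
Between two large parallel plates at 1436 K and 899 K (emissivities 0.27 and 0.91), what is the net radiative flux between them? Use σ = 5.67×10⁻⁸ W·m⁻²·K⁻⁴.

q ≈ 53700 W/m²

For two large parallel gray plates, q = σ(T₁⁴ − T₂⁴) / (1/ε₁ + 1/ε₂ − 1).
1/ε₁ + 1/ε₂ − 1 = 1/0.27 + 1/0.91 − 1 = 3.803.
T₁⁴ − T₂⁴ = 4.25×10^12 − 6.53×10^11 = 3.60×10^12 K⁴.
q = 5.67×10⁻⁸ × 3.60×10^12 / 3.803 = 53700 W/m².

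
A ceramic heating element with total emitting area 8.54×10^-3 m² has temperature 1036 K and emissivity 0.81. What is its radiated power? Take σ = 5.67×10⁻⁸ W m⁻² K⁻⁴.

Stefan–Boltzmann: P = εσAT⁴ = 0.81 × 5.67×10⁻⁸ × 8.54×10^-3 × (1036)⁴ = 0.81 × 5.67×10⁻⁸ × 8.54×10^-3 × 1.15×10^12.
P = 452 W.

P ≈ 452 W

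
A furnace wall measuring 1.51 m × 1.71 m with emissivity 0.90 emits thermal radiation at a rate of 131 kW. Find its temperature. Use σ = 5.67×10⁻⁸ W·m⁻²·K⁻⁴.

T ≈ 999 K

A = 1.51 × 1.71 = 2.58 m².
From P = εσAT⁴, T = (P / εσA)^(1/4) = (1.31×10^5 / (0.90 × 5.67×10⁻⁸ × 2.58))^(1/4).
T = (9.94×10^11)^(1/4) = 999 K.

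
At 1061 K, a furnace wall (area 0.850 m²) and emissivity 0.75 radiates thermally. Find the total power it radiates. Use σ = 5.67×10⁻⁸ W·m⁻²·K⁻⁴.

P = εσAT⁴ = 0.75 × 5.67×10⁻⁸ × 0.850 × (1061)⁴ = 0.75 × 5.67×10⁻⁸ × 0.850 × 1.27×10^12.
P = 45800 W.

P ≈ 45800 W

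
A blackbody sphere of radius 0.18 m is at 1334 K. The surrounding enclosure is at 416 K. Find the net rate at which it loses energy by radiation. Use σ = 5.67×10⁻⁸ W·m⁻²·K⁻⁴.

A = 4πr² = 4π × (0.18)² = 0.407 m².
Q = σA(T⁴ − T_s⁴). T⁴ − T_s⁴ = (1334)⁴ − (416)⁴ = 3.17×10^12 − 2.99×10^10 = 3.14×10^12 K⁴.
Q = 5.67×10⁻⁸ × 0.407 × 3.14×10^12 = 72400 W.

Q ≈ 72400 W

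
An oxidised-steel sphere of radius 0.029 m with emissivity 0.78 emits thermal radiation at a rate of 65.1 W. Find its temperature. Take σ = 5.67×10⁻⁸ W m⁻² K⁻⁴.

T ≈ 611 K

A = 4πr² = 4π × (0.029)² = 0.0106 m².
From P = εσAT⁴, T = (P / εσA)^(1/4) = (65.1 / (0.78 × 5.67×10⁻⁸ × 0.0106))^(1/4).
T = (1.39×10^11)^(1/4) = 611 K.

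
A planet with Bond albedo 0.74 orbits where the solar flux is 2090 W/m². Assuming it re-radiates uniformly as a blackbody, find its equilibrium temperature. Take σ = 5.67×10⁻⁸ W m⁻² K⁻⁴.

T ≈ 221 K

Power absorbed = (1−a)S·πR²; power emitted = 4πR²σT⁴. Equating and cancelling πR²:
T = ((1−a)S / 4σ)^(1/4) = (543 / (4 × 5.67×10⁻⁸))^(1/4) = (2.40×10^9)^(1/4).
T = 221 K.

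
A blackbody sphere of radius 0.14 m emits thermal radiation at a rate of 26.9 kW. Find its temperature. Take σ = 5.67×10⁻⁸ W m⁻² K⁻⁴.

A = 4πr² = 4π × (0.14)² = 0.246 m².
From P = σAT⁴, T = (P / σA)^(1/4) = (26900 / (5.67×10⁻⁸ × 0.246))^(1/4).
T = (1.93×10^12)^(1/4) = 1180 K.

T ≈ 1180 K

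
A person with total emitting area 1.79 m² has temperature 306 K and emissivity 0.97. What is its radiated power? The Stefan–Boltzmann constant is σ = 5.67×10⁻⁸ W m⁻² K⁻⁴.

Stefan–Boltzmann: P = εσAT⁴ = 0.97 × 5.67×10⁻⁸ × 1.79 × (306)⁴ = 0.97 × 5.67×10⁻⁸ × 1.79 × 8.77×10^9.
P = 863 W.

P ≈ 863 W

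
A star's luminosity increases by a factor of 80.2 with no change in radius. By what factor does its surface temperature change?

P ∝ T⁴ ⇒ T ∝ P^(1/4), so T scales by (80.2)^(1/4) = 2.99.

factor ≈ 2.99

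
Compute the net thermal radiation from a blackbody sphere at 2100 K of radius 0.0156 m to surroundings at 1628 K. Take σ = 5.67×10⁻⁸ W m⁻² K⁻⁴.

Q ≈ 2150 W

A = 4πr² = 4π × (0.0156)² = 3.06×10^-3 m².
Q = σA(T⁴ − T_s⁴). T⁴ − T_s⁴ = (2100)⁴ − (1628)⁴ = 1.94×10^13 − 7.02×10^12 = 1.24×10^13 K⁴.
Q = 5.67×10⁻⁸ × 3.06×10^-3 × 1.24×10^13 = 2150 W.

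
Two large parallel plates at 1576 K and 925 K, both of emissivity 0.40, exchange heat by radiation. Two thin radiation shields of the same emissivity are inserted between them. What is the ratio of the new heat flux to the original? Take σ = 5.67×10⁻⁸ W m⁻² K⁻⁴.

With N identical shields there are N+1 = 3 gaps in series, each with the same radiative resistance, so the flux falls to 1/(N+1) of its unshielded value.

ratio ≈ 0.333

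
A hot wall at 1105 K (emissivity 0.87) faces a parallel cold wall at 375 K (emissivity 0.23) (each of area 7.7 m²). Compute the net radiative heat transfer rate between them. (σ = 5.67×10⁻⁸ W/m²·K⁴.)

For two large parallel gray plates, q = σ(T₁⁴ − T₂⁴) / (1/ε₁ + 1/ε₂ − 1).
1/ε₁ + 1/ε₂ − 1 = 1/0.87 + 1/0.23 − 1 = 4.497.
T₁⁴ − T₂⁴ = 1.49×10^12 − 1.98×10^10 = 1.47×10^12 K⁴.
q = 5.67×10⁻⁸ × 1.47×10^12 / 4.497 = 18500 W/m².
Q = q·A = 18500 × 7.7 = 1.43×10^5 W.

Q ≈ 1.43×10^5 W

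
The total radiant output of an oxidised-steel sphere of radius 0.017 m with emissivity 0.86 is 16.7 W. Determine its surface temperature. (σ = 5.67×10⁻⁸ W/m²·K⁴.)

A = 4πr² = 4π × (0.017)² = 3.63×10^-3 m².
From P = εσAT⁴, T = (P / εσA)^(1/4) = (16.7 / (0.86 × 5.67×10⁻⁸ × 3.63×10^-3))^(1/4).
T = (9.43×10^10)^(1/4) = 554 K.

T ≈ 554 K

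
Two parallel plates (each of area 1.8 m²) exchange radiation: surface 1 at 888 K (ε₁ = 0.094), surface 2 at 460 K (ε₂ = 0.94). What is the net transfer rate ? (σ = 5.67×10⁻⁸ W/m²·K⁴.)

For two large parallel gray plates, q = σ(T₁⁴ − T₂⁴) / (1/ε₁ + 1/ε₂ − 1).
1/ε₁ + 1/ε₂ − 1 = 1/0.094 + 1/0.94 − 1 = 10.70.
T₁⁴ − T₂⁴ = 6.22×10^11 − 4.48×10^10 = 5.77×10^11 K⁴.
q = 5.67×10⁻⁸ × 5.77×10^11 / 10.70 = 3060 W/m².
Q = q·A = 3060 × 1.8 = 5500 W.

Q ≈ 5500 W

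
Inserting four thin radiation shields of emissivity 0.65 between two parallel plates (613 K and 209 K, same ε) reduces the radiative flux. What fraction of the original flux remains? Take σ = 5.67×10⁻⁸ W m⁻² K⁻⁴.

ratio ≈ 0.200

With N identical shields there are N+1 = 5 gaps in series, each with the same radiative resistance, so the flux falls to 1/(N+1) of its unshielded value.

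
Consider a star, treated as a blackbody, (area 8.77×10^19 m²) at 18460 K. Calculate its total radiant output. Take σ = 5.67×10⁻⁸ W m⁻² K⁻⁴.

P ≈ 5.77×10^29 W

P = σAT⁴ = 5.67×10⁻⁸ × 8.77×10^19 × (18460)⁴ = 5.67×10⁻⁸ × 8.77×10^19 × 1.16×10^17.
P = 5.77×10^29 W.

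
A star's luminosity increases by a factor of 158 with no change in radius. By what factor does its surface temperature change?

factor ≈ 3.55

P ∝ T⁴ ⇒ T ∝ P^(1/4), so T scales by (158)^(1/4) = 3.55.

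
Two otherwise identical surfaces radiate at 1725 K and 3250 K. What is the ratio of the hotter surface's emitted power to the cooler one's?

ratio ≈ 12.6

P ∝ T⁴, so the ratio is (3250/1725)⁴ = (1.884)⁴ = 12.6.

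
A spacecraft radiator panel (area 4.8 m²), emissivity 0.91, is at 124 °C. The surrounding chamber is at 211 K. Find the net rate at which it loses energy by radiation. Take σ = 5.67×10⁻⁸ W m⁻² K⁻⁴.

Q ≈ 5660 W

Convert: 124 °C = 397 K.
Q = εσA(T⁴ − T_s⁴). T⁴ − T_s⁴ = (397)⁴ − (211)⁴ = 2.48×10^10 − 1.98×10^9 = 2.29×10^10 K⁴.
Q = 0.91 × 5.67×10⁻⁸ × 4.80 × 2.29×10^10 = 5660 W.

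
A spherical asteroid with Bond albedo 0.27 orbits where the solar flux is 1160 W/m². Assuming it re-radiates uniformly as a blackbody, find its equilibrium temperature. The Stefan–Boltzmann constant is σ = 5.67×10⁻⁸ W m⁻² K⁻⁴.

T ≈ 247 K

Power absorbed = (1−a)S·πR²; power emitted = 4πR²σT⁴. Equating and cancelling πR²:
T = ((1−a)S / 4σ)^(1/4) = (847 / (4 × 5.67×10⁻⁸))^(1/4) = (3.73×10^9)^(1/4).
T = 247 K.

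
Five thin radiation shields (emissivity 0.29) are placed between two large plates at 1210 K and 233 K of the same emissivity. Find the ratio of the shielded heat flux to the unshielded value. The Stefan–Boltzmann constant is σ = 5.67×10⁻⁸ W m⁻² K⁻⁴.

With N identical shields there are N+1 = 6 gaps in series, each with the same radiative resistance, so the flux falls to 1/(N+1) of its unshielded value.

ratio ≈ 0.167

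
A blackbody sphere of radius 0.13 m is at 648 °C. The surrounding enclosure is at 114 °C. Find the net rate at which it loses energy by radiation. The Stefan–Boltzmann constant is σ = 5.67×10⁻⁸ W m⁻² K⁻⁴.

A = 4πr² = 4π × (0.13)² = 0.212 m².
Convert: 648 °C = 921 K; 114 °C = 387 K.
Q = σA(T⁴ − T_s⁴). T⁴ − T_s⁴ = (921)⁴ − (387)⁴ = 7.20×10^11 − 2.24×10^10 = 6.97×10^11 K⁴.
Q = 5.67×10⁻⁸ × 0.212 × 6.97×10^11 = 8390 W.

Q ≈ 8390 W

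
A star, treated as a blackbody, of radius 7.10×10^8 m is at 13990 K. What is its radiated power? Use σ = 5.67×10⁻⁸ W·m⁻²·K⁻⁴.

P ≈ 1.38×10^28 W

A = 4πr² = 4π × (7.10×10^8)² = 6.33×10^18 m².
P = σAT⁴ = 5.67×10⁻⁸ × 6.33×10^18 × (13990)⁴ = 5.67×10⁻⁸ × 6.33×10^18 × 3.83×10^16.
P = 1.38×10^28 W.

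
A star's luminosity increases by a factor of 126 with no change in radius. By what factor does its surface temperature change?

factor ≈ 3.35

P ∝ T⁴ ⇒ T ∝ P^(1/4), so T scales by (126)^(1/4) = 3.35.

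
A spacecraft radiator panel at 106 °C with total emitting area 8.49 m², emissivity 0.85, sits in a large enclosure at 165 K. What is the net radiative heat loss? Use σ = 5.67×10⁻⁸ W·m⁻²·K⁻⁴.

Convert: 106 °C = 379 K.
Q = εσA(T⁴ − T_s⁴). T⁴ − T_s⁴ = (379)⁴ − (165)⁴ = 2.06×10^10 − 7.41×10^8 = 1.99×10^10 K⁴.
Q = 0.85 × 5.67×10⁻⁸ × 8.49 × 1.99×10^10 = 8140 W.

Q ≈ 8140 W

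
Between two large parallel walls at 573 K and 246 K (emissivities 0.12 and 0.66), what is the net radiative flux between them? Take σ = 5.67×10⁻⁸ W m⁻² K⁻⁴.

q ≈ 667 W/m²

For two large parallel gray plates, q = σ(T₁⁴ − T₂⁴) / (1/ε₁ + 1/ε₂ − 1).
1/ε₁ + 1/ε₂ − 1 = 1/0.12 + 1/0.66 − 1 = 8.848.
T₁⁴ − T₂⁴ = 1.08×10^11 − 3.66×10^9 = 1.04×10^11 K⁴.
q = 5.67×10⁻⁸ × 1.04×10^11 / 8.848 = 667 W/m².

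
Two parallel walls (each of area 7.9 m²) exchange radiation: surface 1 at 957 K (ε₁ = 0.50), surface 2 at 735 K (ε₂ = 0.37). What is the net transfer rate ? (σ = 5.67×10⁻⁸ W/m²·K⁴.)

Q ≈ 66200 W

For two large parallel gray plates, q = σ(T₁⁴ − T₂⁴) / (1/ε₁ + 1/ε₂ − 1).
1/ε₁ + 1/ε₂ − 1 = 1/0.50 + 1/0.37 − 1 = 3.703.
T₁⁴ − T₂⁴ = 8.39×10^11 − 2.92×10^11 = 5.47×10^11 K⁴.
q = 5.67×10⁻⁸ × 5.47×10^11 / 3.703 = 8380 W/m².
Q = q·A = 8380 × 7.9 = 66200 W.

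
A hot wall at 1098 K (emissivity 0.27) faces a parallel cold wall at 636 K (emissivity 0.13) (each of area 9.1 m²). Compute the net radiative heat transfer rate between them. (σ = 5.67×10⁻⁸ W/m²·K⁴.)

Q ≈ 64000 W

For two large parallel gray plates, q = σ(T₁⁴ − T₂⁴) / (1/ε₁ + 1/ε₂ − 1).
1/ε₁ + 1/ε₂ − 1 = 1/0.27 + 1/0.13 − 1 = 10.40.
T₁⁴ − T₂⁴ = 1.45×10^12 − 1.64×10^11 = 1.29×10^12 K⁴.
q = 5.67×10⁻⁸ × 1.29×10^12 / 10.40 = 7030 W/m².
Q = q·A = 7030 × 9.1 = 64000 W.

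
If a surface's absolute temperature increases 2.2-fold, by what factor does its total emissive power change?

P ∝ T⁴, so the power scales as (2.2)⁴ = 23.4.

factor ≈ 23.4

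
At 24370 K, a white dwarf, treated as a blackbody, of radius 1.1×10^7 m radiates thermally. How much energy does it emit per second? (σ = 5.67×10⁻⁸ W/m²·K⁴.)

P ≈ 3.04×10^25 W

A = 4πr² = 4π × (1.1×10^7)² = 1.52×10^15 m².
P = σAT⁴ = 5.67×10⁻⁸ × 1.52×10^15 × (24370)⁴ = 5.67×10⁻⁸ × 1.52×10^15 × 3.53×10^17.
P = 3.04×10^25 W.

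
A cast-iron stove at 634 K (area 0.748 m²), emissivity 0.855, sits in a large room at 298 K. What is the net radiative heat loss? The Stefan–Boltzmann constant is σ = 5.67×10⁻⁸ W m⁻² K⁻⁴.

Q ≈ 5570 W

Q = εσA(T⁴ − T_s⁴). T⁴ − T_s⁴ = (634)⁴ − (298)⁴ = 1.62×10^11 − 7.89×10^9 = 1.54×10^11 K⁴.
Q = 0.855 × 5.67×10⁻⁸ × 0.748 × 1.54×10^11 = 5570 W.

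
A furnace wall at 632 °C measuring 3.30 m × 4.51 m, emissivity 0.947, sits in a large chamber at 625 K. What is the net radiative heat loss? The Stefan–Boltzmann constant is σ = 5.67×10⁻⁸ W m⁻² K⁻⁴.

Q ≈ 4.14×10^5 W

A = 3.30 × 4.51 = 14.9 m².
Convert: 632 °C = 905 K.
Q = εσA(T⁴ − T_s⁴). T⁴ − T_s⁴ = (905)⁴ − (625)⁴ = 6.71×10^11 − 1.53×10^11 = 5.18×10^11 K⁴.
Q = 0.947 × 5.67×10⁻⁸ × 14.9 × 5.18×10^11 = 4.14×10^5 W.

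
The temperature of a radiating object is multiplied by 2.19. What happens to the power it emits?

factor ≈ 23.0

P ∝ T⁴, so the power scales as (2.19)⁴ = 23.0.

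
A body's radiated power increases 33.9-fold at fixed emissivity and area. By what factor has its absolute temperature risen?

factor ≈ 2.41

P ∝ T⁴ ⇒ T ∝ P^(1/4), so T scales by (33.9)^(1/4) = 2.41.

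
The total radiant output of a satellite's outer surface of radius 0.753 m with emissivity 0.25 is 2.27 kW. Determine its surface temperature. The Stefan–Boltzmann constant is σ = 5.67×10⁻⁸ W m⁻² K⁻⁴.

T ≈ 387 K

A = 4πr² = 4π × (0.753)² = 7.13 m².
From P = εσAT⁴, T = (P / εσA)^(1/4) = (2270 / (0.25 × 5.67×10⁻⁸ × 7.13))^(1/4).
T = (2.25×10^10)^(1/4) = 387 K.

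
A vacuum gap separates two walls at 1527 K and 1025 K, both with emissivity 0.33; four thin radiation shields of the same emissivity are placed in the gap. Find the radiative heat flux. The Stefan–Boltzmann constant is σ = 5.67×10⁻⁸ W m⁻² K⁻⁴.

Each of the 5 gaps contributes resistance (2/ε − 1) = 2/0.33 − 1 = 5.061; total = 25.30.
q = σ(T₁⁴ − T₂⁴) / 25.30 = 5.67×10⁻⁸ × 4.33×10^12 / 25.30 = 9710 W/m².

q ≈ 9710 W/m²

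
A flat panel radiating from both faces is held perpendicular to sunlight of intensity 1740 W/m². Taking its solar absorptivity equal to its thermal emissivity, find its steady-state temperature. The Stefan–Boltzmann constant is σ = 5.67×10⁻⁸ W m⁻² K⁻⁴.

Absorbed flux αS = emitted flux 2εσT⁴ per unit area; with α = ε this gives T = (S/2σ)^(1/4).
T = (1740 / (2 × 5.67×10⁻⁸))^(1/4) = (1.53×10^10)^(1/4).
T = 352 K.

T ≈ 352 K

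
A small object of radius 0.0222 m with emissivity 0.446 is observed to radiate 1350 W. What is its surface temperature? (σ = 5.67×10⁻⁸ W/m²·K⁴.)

A = 4πr² = 4π × (0.0222)² = 6.19×10^-3 m².
From P = εσAT⁴, T = (P / εσA)^(1/4) = (1350 / (0.446 × 5.67×10⁻⁸ × 6.19×10^-3))^(1/4).
T = (8.62×10^12)^(1/4) = 1710 K.

T ≈ 1710 K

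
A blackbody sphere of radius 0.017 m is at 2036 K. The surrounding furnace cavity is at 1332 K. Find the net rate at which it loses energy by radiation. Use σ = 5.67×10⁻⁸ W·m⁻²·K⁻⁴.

Q ≈ 2890 W

A = 4πr² = 4π × (0.017)² = 3.63×10^-3 m².
Q = σA(T⁴ − T_s⁴). T⁴ − T_s⁴ = (2036)⁴ − (1332)⁴ = 1.72×10^13 − 3.15×10^12 = 1.40×10^13 K⁴.
Q = 5.67×10⁻⁸ × 3.63×10^-3 × 1.40×10^13 = 2890 W.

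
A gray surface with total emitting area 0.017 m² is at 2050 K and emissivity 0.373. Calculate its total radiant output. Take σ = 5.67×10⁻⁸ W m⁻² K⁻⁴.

Stefan–Boltzmann: P = εσAT⁴ = 0.373 × 5.67×10⁻⁸ × 0.0170 × (2050)⁴ = 0.373 × 5.67×10⁻⁸ × 0.0170 × 1.77×10^13.
P = 6350 W.

P ≈ 6350 W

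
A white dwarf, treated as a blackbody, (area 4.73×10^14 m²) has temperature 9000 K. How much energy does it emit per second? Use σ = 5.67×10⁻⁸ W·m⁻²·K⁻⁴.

P ≈ 1.76×10^23 W

P = σAT⁴ = 5.67×10⁻⁸ × 4.73×10^14 × (9000)⁴ = 5.67×10⁻⁸ × 4.73×10^14 × 6.56×10^15.
P = 1.76×10^23 W.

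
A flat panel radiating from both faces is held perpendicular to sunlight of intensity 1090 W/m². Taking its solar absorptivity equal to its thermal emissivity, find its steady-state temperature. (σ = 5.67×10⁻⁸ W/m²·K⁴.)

T ≈ 313 K

Absorbed flux αS = emitted flux 2εσT⁴ per unit area; with α = ε this gives T = (S/2σ)^(1/4).
T = (1090 / (2 × 5.67×10⁻⁸))^(1/4) = (9.61×10^9)^(1/4).
T = 313 K.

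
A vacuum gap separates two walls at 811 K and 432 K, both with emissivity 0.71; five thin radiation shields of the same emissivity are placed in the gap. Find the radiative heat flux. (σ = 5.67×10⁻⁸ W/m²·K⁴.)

q ≈ 2070 W/m²

Each of the 6 gaps contributes resistance (2/ε − 1) = 2/0.71 − 1 = 1.817; total = 10.90.
q = σ(T₁⁴ − T₂⁴) / 10.90 = 5.67×10⁻⁸ × 3.98×10^11 / 10.90 = 2070 W/m².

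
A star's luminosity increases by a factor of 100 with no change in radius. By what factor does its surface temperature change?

factor ≈ 3.16

P ∝ T⁴ ⇒ T ∝ P^(1/4), so T scales by (100)^(1/4) = 3.16.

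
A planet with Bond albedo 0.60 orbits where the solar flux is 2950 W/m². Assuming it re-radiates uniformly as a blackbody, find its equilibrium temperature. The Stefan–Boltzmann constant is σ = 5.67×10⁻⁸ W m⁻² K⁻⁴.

Power absorbed = (1−a)S·πR²; power emitted = 4πR²σT⁴. Equating and cancelling πR²:
T = ((1−a)S / 4σ)^(1/4) = (1180 / (4 × 5.67×10⁻⁸))^(1/4) = (5.20×10^9)^(1/4).
T = 269 K.

T ≈ 269 K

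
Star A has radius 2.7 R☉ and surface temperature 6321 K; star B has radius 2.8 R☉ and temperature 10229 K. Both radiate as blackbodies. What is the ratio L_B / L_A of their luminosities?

L = 4πR²σT⁴ ∝ R²T⁴, so L_B/L_A = (2.8/2.7)² × (10229/6321)⁴ = 1.08 × 6.86 = 7.38.

L_B/L_A ≈ 7.38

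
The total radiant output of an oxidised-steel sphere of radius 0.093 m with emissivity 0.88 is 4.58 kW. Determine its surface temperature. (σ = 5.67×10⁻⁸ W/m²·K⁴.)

A = 4πr² = 4π × (0.093)² = 0.109 m².
From P = εσAT⁴, T = (P / εσA)^(1/4) = (4580 / (0.88 × 5.67×10⁻⁸ × 0.109))^(1/4).
T = (8.45×10^11)^(1/4) = 959 K.

T ≈ 959 K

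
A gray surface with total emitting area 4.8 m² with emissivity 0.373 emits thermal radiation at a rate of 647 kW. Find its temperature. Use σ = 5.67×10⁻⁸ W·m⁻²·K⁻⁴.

T ≈ 1590 K

From P = εσAT⁴, T = (P / εσA)^(1/4) = (6.47×10^5 / (0.373 × 5.67×10⁻⁸ × 4.80))^(1/4).
T = (6.37×10^12)^(1/4) = 1590 K.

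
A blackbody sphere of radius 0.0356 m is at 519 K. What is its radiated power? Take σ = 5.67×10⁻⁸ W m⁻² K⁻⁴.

A = 4πr² = 4π × (0.0356)² = 0.0159 m².
P = σAT⁴ = 5.67×10⁻⁸ × 0.0159 × (519)⁴ = 5.67×10⁻⁸ × 0.0159 × 7.26×10^10.
P = 65.5 W.

P ≈ 65.5 W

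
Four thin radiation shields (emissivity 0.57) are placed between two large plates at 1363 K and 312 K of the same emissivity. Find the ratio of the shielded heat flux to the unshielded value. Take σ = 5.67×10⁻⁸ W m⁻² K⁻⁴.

With N identical shields there are N+1 = 5 gaps in series, each with the same radiative resistance, so the flux falls to 1/(N+1) of its unshielded value.

ratio ≈ 0.200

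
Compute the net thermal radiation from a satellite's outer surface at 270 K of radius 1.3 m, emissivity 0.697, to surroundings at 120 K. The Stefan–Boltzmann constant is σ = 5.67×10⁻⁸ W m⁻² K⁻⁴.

A = 4πr² = 4π × (1.3)² = 21.2 m².
Q = εσA(T⁴ − T_s⁴). T⁴ − T_s⁴ = (270)⁴ − (120)⁴ = 5.31×10^9 − 2.07×10^8 = 5.11×10^9 K⁴.
Q = 0.697 × 5.67×10⁻⁸ × 21.2 × 5.11×10^9 = 4290 W.

Q ≈ 4290 W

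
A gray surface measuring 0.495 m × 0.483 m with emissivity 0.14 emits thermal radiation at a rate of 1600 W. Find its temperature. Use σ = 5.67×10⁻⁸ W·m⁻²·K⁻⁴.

T ≈ 958 K

A = 0.495 × 0.483 = 0.239 m².
From P = εσAT⁴, T = (P / εσA)^(1/4) = (1600 / (0.14 × 5.67×10⁻⁸ × 0.239))^(1/4).
T = (8.43×10^11)^(1/4) = 958 K.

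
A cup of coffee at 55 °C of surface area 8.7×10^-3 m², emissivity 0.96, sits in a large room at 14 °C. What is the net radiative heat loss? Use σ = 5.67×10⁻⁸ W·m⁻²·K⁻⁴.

Convert: 55 °C = 328 K; 14 °C = 287 K.
Q = εσA(T⁴ − T_s⁴). T⁴ − T_s⁴ = (328)⁴ − (287)⁴ = 1.16×10^10 − 6.78×10^9 = 4.79×10^9 K⁴.
Q = 0.96 × 5.67×10⁻⁸ × 8.70×10^-3 × 4.79×10^9 = 2.27 W.

Q ≈ 2.27 W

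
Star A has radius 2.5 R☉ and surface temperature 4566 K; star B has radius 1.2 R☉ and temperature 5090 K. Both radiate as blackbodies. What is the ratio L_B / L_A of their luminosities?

L = 4πR²σT⁴ ∝ R²T⁴, so L_B/L_A = (1.2/2.5)² × (5090/4566)⁴ = 0.230 × 1.54 = 0.356.

L_B/L_A ≈ 0.356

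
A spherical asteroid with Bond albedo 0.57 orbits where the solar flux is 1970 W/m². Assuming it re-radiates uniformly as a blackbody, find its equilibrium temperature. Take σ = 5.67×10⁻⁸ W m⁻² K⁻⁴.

Power absorbed = (1−a)S·πR²; power emitted = 4πR²σT⁴. Equating and cancelling πR²:
T = ((1−a)S / 4σ)^(1/4) = (847 / (4 × 5.67×10⁻⁸))^(1/4) = (3.74×10^9)^(1/4).
T = 247 K.

T ≈ 247 K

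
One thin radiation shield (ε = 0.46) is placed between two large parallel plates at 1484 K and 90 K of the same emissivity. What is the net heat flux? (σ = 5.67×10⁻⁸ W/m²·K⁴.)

Each of the 2 gaps contributes resistance (2/ε − 1) = 2/0.46 − 1 = 3.348; total = 6.696.
q = σ(T₁⁴ − T₂⁴) / 6.696 = 5.67×10⁻⁸ × 4.85×10^12 / 6.696 = 41100 W/m².

q ≈ 41100 W/m²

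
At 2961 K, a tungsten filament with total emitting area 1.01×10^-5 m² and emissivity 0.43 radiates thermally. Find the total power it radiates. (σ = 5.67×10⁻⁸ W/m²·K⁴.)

P ≈ 18.9 W

Stefan–Boltzmann: P = εσAT⁴ = 0.43 × 5.67×10⁻⁸ × 1.01×10^-5 × (2961)⁴ = 0.43 × 5.67×10⁻⁸ × 1.01×10^-5 × 7.69×10^13.
P = 18.9 W.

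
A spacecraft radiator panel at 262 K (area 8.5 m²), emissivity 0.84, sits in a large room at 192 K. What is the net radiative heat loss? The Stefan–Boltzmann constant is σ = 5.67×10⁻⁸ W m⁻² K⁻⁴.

Q = εσA(T⁴ − T_s⁴). T⁴ − T_s⁴ = (262)⁴ − (192)⁴ = 4.71×10^9 − 1.36×10^9 = 3.35×10^9 K⁴.
Q = 0.84 × 5.67×10⁻⁸ × 8.50 × 3.35×10^9 = 1360 W.

Q ≈ 1360 W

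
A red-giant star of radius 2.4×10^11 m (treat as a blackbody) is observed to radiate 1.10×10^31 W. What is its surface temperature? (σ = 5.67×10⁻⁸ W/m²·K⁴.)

T ≈ 4050 K

A = 4πr² = 4π × (2.4×10^11)² = 7.24×10^23 m².
From P = σAT⁴, T = (P / σA)^(1/4) = (1.10×10^31 / (5.67×10⁻⁸ × 7.24×10^23))^(1/4).
T = (2.68×10^14)^(1/4) = 4050 K.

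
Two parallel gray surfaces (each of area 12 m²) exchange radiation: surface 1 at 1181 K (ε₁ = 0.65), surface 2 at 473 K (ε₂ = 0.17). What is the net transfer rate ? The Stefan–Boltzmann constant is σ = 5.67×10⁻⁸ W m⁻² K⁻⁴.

Q ≈ 2.01×10^5 W

For two large parallel gray plates, q = σ(T₁⁴ − T₂⁴) / (1/ε₁ + 1/ε₂ − 1).
1/ε₁ + 1/ε₂ − 1 = 1/0.65 + 1/0.17 − 1 = 6.421.
T₁⁴ − T₂⁴ = 1.95×10^12 − 5.01×10^10 = 1.90×10^12 K⁴.
q = 5.67×10⁻⁸ × 1.90×10^12 / 6.421 = 16700 W/m².
Q = q·A = 16700 × 12 = 2.01×10^5 W.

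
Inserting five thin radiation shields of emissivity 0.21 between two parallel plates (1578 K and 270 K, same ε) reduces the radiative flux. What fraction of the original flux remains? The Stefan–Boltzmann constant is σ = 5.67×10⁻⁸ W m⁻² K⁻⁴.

ratio ≈ 0.167

With N identical shields there are N+1 = 6 gaps in series, each with the same radiative resistance, so the flux falls to 1/(N+1) of its unshielded value.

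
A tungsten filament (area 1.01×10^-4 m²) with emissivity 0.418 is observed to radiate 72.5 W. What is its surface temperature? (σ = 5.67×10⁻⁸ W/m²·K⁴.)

From P = εσAT⁴, T = (P / εσA)^(1/4) = (72.5 / (0.418 × 5.67×10⁻⁸ × 1.01×10^-4))^(1/4).
T = (3.03×10^13)^(1/4) = 2350 K.

T ≈ 2350 K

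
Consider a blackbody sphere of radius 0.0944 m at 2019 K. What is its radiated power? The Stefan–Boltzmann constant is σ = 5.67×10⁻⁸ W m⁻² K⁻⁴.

A = 4πr² = 4π × (0.0944)² = 0.112 m².
P = σAT⁴ = 5.67×10⁻⁸ × 0.112 × (2019)⁴ = 5.67×10⁻⁸ × 0.112 × 1.66×10^13.
P = 1.06×10^5 W.

P ≈ 1.06×10^5 W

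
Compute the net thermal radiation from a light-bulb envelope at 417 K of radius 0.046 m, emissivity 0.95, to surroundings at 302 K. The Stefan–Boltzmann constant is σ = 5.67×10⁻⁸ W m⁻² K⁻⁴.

A = 4πr² = 4π × (0.046)² = 0.0266 m².
Q = εσA(T⁴ − T_s⁴). T⁴ − T_s⁴ = (417)⁴ − (302)⁴ = 3.02×10^10 − 8.32×10^9 = 2.19×10^10 K⁴.
Q = 0.95 × 5.67×10⁻⁸ × 0.0266 × 2.19×10^10 = 31.4 W.

Q ≈ 31.4 W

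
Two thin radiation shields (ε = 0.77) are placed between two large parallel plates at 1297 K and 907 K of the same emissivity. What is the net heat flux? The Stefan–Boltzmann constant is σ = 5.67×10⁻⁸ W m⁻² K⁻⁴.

Each of the 3 gaps contributes resistance (2/ε − 1) = 2/0.77 − 1 = 1.597; total = 4.792.
q = σ(T₁⁴ − T₂⁴) / 4.792 = 5.67×10⁻⁸ × 2.15×10^12 / 4.792 = 25500 W/m².

q ≈ 25500 W/m²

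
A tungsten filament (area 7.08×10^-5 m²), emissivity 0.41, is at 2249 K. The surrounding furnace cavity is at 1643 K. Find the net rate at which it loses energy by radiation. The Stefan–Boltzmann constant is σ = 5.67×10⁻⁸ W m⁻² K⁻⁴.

Q ≈ 30.1 W

Q = εσA(T⁴ − T_s⁴). T⁴ − T_s⁴ = (2249)⁴ − (1643)⁴ = 2.56×10^13 − 7.29×10^12 = 1.83×10^13 K⁴.
Q = 0.41 × 5.67×10⁻⁸ × 7.08×10^-5 × 1.83×10^13 = 30.1 W.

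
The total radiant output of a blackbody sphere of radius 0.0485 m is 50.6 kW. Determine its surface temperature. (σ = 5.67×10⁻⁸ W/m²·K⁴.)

A = 4πr² = 4π × (0.0485)² = 0.0296 m².
From P = σAT⁴, T = (P / σA)^(1/4) = (50600 / (5.67×10⁻⁸ × 0.0296))^(1/4).
T = (3.02×10^13)^(1/4) = 2340 K.

T ≈ 2340 K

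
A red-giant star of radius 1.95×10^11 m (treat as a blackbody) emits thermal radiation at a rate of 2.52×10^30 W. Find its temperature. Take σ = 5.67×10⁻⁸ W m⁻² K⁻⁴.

T ≈ 3110 K

A = 4πr² = 4π × (1.95×10^11)² = 4.78×10^23 m².
From P = σAT⁴, T = (P / σA)^(1/4) = (2.52×10^30 / (5.67×10⁻⁸ × 4.78×10^23))^(1/4).
T = (9.30×10^13)^(1/4) = 3110 K.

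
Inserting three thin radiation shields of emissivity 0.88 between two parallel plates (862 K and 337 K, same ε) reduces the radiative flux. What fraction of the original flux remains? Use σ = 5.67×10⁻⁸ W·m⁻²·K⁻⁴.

ratio ≈ 0.250

With N identical shields there are N+1 = 4 gaps in series, each with the same radiative resistance, so the flux falls to 1/(N+1) of its unshielded value.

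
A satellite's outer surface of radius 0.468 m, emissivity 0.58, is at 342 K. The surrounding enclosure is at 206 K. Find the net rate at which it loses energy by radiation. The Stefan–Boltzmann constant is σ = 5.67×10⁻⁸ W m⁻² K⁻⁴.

Q ≈ 1080 W

A = 4πr² = 4π × (0.468)² = 2.75 m².
Q = εσA(T⁴ − T_s⁴). T⁴ − T_s⁴ = (342)⁴ − (206)⁴ = 1.37×10^10 − 1.80×10^9 = 1.19×10^10 K⁴.
Q = 0.58 × 5.67×10⁻⁸ × 2.75 × 1.19×10^10 = 1080 W.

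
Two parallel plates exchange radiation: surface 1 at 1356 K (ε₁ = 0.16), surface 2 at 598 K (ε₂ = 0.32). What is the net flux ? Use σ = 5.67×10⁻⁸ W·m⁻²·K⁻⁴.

q ≈ 22000 W/m²

For two large parallel gray plates, q = σ(T₁⁴ − T₂⁴) / (1/ε₁ + 1/ε₂ − 1).
1/ε₁ + 1/ε₂ − 1 = 1/0.16 + 1/0.32 − 1 = 8.375.
T₁⁴ − T₂⁴ = 3.38×10^12 − 1.28×10^11 = 3.25×10^12 K⁴.
q = 5.67×10⁻⁸ × 3.25×10^12 / 8.375 = 22000 W/m².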